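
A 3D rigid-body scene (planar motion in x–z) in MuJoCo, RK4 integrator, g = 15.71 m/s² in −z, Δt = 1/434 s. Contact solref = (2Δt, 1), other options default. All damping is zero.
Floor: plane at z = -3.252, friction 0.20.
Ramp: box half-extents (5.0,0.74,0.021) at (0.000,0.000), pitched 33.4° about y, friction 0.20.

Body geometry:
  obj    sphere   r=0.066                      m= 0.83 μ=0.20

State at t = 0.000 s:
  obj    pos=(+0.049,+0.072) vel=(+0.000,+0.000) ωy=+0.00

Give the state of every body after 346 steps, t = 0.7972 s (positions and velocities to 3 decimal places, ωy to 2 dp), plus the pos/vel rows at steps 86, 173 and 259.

State at t = 0.7972 s:
  obj    pos=(+1.688,-1.009) vel=(+4.112,-2.711) ωy=+74.60

Key-timestep trajectory:
   step    t(s)  obj.x    obj.z    obj.vx   obj.vz 
     86  0.1982   +0.150  +0.005  +1.022  -0.674
    173  0.3986   +0.459  -0.198  +2.056  -1.356
    259  0.5968   +0.967  -0.534  +3.078  -2.029


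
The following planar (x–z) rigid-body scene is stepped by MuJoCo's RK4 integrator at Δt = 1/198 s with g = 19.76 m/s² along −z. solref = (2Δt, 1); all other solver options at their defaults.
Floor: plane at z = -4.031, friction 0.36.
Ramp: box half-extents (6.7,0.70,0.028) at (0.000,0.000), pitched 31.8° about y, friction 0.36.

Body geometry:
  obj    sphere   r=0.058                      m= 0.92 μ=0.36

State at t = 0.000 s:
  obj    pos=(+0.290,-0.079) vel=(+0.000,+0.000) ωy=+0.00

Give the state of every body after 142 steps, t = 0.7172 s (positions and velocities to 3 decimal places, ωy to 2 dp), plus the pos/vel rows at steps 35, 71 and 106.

State at t = 0.7172 s:
  obj    pos=(+1.916,-1.087) vel=(+4.533,-2.811) ωy=+91.95

Key-timestep trajectory:
   step    t(s)  obj.x    obj.z    obj.vx   obj.vz 
     35  0.1768   +0.389  -0.140  +1.118  -0.693
     71  0.3586   +0.697  -0.331  +2.267  -1.406
    106  0.5354   +1.196  -0.640  +3.384  -2.098


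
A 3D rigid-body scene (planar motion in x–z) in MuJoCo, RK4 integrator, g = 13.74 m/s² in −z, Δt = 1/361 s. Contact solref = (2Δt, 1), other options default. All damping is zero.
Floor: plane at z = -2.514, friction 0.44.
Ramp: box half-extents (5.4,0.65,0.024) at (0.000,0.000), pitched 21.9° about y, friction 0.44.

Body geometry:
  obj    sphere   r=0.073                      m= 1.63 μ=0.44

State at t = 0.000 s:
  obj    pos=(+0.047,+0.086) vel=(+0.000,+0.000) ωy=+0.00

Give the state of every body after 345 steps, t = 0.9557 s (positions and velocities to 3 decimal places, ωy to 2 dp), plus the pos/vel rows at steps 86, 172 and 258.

State at t = 0.9557 s:
  obj    pos=(+1.598,-0.538) vel=(+3.246,-1.305) ωy=+47.92

Key-timestep trajectory:
   step    t(s)  obj.x    obj.z    obj.vx   obj.vz 
     86  0.2382   +0.143  +0.047  +0.809  -0.325
    172  0.4765   +0.432  -0.069  +1.618  -0.651
    258  0.7147   +0.914  -0.263  +2.427  -0.976


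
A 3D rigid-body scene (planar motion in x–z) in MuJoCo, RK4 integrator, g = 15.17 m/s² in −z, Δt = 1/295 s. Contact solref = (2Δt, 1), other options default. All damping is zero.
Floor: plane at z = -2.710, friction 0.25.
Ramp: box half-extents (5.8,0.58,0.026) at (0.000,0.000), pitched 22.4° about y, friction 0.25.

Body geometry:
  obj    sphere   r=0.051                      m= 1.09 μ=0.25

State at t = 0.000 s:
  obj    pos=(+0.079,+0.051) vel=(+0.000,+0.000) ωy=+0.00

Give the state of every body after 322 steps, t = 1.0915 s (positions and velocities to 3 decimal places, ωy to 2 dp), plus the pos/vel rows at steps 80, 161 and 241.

State at t = 1.0915 s:
  obj    pos=(+2.353,-0.887) vel=(+4.167,-1.718) ωy=+88.37

Key-timestep trajectory:
   step    t(s)  obj.x    obj.z    obj.vx   obj.vz 
     80  0.2712   +0.219  -0.007  +1.035  -0.427
    161  0.5458   +0.648  -0.184  +2.084  -0.859
    241  0.8169   +1.353  -0.474  +3.119  -1.286


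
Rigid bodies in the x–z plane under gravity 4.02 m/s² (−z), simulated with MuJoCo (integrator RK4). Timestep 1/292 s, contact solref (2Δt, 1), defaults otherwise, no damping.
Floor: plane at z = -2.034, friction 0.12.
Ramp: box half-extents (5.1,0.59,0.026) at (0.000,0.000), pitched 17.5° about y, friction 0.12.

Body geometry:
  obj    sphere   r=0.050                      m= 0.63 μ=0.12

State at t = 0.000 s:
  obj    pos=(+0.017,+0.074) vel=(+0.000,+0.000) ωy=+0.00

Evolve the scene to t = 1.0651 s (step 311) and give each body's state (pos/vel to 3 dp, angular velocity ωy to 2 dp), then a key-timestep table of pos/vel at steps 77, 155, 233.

State at t = 1.0651 s:
  obj    pos=(+0.484,-0.073) vel=(+0.877,-0.277) ωy=+18.39

Key-timestep trajectory:
   step    t(s)  obj.x    obj.z    obj.vx   obj.vz 
     77  0.2637   +0.046  +0.065  +0.217  -0.068
    155  0.5308   +0.133  +0.038  +0.437  -0.138
    233  0.7979   +0.279  -0.008  +0.657  -0.207


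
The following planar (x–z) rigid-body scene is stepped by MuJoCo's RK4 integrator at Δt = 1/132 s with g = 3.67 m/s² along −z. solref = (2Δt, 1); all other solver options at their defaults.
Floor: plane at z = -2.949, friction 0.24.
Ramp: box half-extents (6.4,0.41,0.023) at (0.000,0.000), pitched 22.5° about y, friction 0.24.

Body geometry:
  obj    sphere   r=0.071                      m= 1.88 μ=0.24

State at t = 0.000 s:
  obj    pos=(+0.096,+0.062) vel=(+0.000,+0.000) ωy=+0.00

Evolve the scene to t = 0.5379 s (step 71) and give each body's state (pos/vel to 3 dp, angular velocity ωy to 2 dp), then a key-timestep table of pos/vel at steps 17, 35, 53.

State at t = 0.5379 s:
  obj    pos=(+0.230,+0.006) vel=(+0.499,-0.207) ωy=+7.60

Key-timestep trajectory:
   step    t(s)  obj.x    obj.z    obj.vx   obj.vz 
     17  0.1288   +0.104  +0.059  +0.119  -0.049
     35  0.2652   +0.129  +0.048  +0.246  -0.102
     53  0.4015   +0.171  +0.031  +0.372  -0.154


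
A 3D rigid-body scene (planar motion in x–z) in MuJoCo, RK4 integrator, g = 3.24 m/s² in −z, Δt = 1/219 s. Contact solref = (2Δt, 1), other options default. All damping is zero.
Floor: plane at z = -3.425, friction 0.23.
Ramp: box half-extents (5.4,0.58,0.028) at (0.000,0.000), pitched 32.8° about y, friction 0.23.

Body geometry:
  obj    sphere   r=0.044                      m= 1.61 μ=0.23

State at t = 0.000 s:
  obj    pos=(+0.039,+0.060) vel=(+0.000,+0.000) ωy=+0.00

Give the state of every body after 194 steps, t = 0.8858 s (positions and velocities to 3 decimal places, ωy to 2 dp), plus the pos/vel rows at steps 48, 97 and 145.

State at t = 0.8858 s:
  obj    pos=(+0.453,-0.206) vel=(+0.934,-0.602) ωy=+25.23

Key-timestep trajectory:
   step    t(s)  obj.x    obj.z    obj.vx   obj.vz 
     48  0.2192   +0.065  +0.044  +0.231  -0.149
     97  0.4429   +0.143  -0.006  +0.467  -0.301
    145  0.6621   +0.270  -0.089  +0.698  -0.450


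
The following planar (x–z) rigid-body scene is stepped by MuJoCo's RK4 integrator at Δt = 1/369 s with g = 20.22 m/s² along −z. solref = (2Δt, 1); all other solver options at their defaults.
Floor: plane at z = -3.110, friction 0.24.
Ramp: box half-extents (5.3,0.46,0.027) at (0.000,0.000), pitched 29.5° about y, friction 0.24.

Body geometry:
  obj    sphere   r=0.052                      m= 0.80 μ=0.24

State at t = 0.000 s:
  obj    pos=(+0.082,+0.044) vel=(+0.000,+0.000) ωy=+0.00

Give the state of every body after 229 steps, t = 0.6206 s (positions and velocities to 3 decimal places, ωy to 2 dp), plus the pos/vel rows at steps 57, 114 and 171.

State at t = 0.6206 s:
  obj    pos=(+1.274,-0.630) vel=(+3.842,-2.174) ωy=+84.86

Key-timestep trajectory:
   step    t(s)  obj.x    obj.z    obj.vx   obj.vz 
     57  0.1545   +0.156  +0.002  +0.956  -0.541
    114  0.3089   +0.378  -0.123  +1.913  -1.082
    171  0.4634   +0.747  -0.332  +2.869  -1.623


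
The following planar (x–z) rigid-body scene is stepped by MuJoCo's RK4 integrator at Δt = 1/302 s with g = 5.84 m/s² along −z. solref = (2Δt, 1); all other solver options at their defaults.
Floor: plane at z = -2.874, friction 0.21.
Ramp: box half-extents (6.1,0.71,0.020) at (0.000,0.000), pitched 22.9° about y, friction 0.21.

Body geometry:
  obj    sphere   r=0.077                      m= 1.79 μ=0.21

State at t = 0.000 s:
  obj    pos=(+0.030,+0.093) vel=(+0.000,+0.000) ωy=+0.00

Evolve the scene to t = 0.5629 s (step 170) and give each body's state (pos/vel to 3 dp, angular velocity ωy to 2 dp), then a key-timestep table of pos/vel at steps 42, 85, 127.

State at t = 0.5629 s:
  obj    pos=(+0.267,-0.007) vel=(+0.842,-0.356) ωy=+11.86

Key-timestep trajectory:
   step    t(s)  obj.x    obj.z    obj.vx   obj.vz 
     42  0.1391   +0.044  +0.087  +0.208  -0.088
     85  0.2815   +0.089  +0.068  +0.421  -0.178
    127  0.4205   +0.162  +0.037  +0.629  -0.266


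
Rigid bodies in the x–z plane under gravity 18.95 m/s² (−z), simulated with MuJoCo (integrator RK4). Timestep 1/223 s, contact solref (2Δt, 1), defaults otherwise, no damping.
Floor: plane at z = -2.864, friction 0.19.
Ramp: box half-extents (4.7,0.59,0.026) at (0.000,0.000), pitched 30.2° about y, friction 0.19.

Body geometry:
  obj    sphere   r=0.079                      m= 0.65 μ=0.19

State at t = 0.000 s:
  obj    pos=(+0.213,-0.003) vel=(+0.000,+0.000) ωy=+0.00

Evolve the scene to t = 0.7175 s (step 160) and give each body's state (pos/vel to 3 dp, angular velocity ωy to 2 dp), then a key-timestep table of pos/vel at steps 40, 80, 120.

State at t = 0.7175 s:
  obj    pos=(+1.728,-0.884) vel=(+4.223,-2.458) ωy=+61.81

Key-timestep trajectory:
   step    t(s)  obj.x    obj.z    obj.vx   obj.vz 
     40  0.1794   +0.308  -0.058  +1.056  -0.615
     80  0.3587   +0.592  -0.223  +2.112  -1.229
    120  0.5381   +1.066  -0.499  +3.167  -1.843


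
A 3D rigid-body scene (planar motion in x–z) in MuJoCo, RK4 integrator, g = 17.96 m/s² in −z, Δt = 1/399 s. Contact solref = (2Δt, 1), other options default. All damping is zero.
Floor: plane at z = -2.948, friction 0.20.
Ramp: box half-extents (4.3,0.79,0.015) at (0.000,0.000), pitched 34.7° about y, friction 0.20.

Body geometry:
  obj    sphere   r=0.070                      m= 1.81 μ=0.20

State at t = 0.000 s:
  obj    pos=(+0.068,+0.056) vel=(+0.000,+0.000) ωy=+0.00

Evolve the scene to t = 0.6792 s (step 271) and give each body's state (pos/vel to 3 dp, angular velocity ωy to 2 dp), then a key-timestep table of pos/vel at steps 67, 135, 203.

State at t = 0.6792 s:
  obj    pos=(+1.453,-0.903) vel=(+4.078,-2.824) ωy=+70.84

Key-timestep trajectory:
   step    t(s)  obj.x    obj.z    obj.vx   obj.vz 
     67  0.1679   +0.153  -0.003  +1.009  -0.698
    135  0.3383   +0.412  -0.182  +2.032  -1.407
    203  0.5088   +0.846  -0.482  +3.055  -2.115


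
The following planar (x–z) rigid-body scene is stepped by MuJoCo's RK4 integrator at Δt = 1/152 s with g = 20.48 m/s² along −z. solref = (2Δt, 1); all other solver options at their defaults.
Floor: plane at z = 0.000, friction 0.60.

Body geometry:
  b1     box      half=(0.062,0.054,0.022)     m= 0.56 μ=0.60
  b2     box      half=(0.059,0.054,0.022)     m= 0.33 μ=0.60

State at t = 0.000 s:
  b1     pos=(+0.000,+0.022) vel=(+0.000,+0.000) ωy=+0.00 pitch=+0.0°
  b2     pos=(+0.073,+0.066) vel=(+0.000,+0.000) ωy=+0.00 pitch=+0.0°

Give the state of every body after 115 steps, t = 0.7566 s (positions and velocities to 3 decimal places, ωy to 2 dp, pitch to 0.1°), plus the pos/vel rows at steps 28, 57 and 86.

State at t = 0.7566 s:
  b1     pos=(+0.000,+0.022) vel=(-0.001,+0.000) ωy=+0.00 pitch=+0.0°
  b2     pos=(+0.083,+0.055) vel=(+0.001,-0.001) ωy=-0.03 pitch=+39.7°

Key-timestep trajectory:
   step    t(s)  b1.x    b1.z    b1.vx   b1.vz   b2.x    b2.z    b2.vx   b2.vz 
     28  0.1842   +0.000  +0.022  -0.002  +0.000   +0.082  +0.055  -0.038  -0.008
     57  0.3750   +0.000  +0.022  -0.001  +0.000   +0.083  +0.055  +0.001  -0.001
     86  0.5658   +0.000  +0.022  -0.001  +0.000   +0.083  +0.055  +0.001  -0.001


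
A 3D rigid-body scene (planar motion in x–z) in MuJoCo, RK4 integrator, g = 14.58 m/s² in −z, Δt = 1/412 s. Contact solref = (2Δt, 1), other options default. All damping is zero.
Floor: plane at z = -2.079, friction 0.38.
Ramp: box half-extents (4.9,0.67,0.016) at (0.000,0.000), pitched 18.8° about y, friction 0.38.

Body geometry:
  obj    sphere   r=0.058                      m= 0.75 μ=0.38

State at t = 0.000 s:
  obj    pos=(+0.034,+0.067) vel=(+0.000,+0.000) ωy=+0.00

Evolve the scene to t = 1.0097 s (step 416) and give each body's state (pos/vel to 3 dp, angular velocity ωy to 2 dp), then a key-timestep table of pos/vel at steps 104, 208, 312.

State at t = 1.0097 s:
  obj    pos=(+1.654,-0.485) vel=(+3.208,-1.092) ωy=+58.42

Key-timestep trajectory:
   step    t(s)  obj.x    obj.z    obj.vx   obj.vz 
    104  0.2524   +0.135  +0.032  +0.802  -0.273
    208  0.5049   +0.439  -0.071  +1.604  -0.546
    312  0.7573   +0.945  -0.244  +2.406  -0.819


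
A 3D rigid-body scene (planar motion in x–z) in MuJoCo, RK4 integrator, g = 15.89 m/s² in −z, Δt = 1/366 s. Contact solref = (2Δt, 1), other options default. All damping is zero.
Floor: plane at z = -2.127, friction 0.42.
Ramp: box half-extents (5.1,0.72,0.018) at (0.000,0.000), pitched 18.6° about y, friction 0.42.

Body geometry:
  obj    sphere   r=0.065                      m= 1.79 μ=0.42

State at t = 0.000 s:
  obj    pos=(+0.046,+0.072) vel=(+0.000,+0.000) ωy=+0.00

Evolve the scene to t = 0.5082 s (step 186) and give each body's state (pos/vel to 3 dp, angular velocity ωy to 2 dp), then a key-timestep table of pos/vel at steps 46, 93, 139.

State at t = 0.5082 s:
  obj    pos=(+0.489,-0.077) vel=(+1.744,-0.587) ωy=+28.30

Key-timestep trajectory:
   step    t(s)  obj.x    obj.z    obj.vx   obj.vz 
     46  0.1257   +0.073  +0.063  +0.431  -0.145
     93  0.2541   +0.157  +0.035  +0.872  -0.293
    139  0.3798   +0.294  -0.011  +1.303  -0.439


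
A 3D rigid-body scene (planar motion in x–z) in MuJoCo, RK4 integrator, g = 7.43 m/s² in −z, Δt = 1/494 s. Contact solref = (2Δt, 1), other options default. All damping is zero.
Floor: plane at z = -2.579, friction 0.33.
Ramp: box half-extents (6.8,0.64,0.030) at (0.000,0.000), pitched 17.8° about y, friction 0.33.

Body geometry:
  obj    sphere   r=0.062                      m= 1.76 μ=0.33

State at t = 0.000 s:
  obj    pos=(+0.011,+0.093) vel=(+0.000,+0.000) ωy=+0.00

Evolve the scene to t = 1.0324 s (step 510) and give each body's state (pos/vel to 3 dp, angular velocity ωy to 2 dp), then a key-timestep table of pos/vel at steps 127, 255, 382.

State at t = 1.0324 s:
  obj    pos=(+0.834,-0.171) vel=(+1.595,-0.512) ωy=+27.01

Key-timestep trajectory:
   step    t(s)  obj.x    obj.z    obj.vx   obj.vz 
    127  0.2571   +0.062  +0.077  +0.397  -0.128
    255  0.5162   +0.217  +0.027  +0.797  -0.256
    382  0.7733   +0.473  -0.055  +1.195  -0.384


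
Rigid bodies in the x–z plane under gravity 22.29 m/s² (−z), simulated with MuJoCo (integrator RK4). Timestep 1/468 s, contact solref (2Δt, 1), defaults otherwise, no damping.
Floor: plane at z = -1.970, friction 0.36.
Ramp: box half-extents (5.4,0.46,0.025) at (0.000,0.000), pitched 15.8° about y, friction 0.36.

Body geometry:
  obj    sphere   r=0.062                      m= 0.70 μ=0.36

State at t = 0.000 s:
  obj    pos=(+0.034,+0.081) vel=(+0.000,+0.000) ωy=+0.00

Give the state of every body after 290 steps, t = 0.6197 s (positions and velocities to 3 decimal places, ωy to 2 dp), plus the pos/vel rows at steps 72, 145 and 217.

State at t = 0.6197 s:
  obj    pos=(+0.835,-0.146) vel=(+2.585,-0.731) ωy=+43.32

Key-timestep trajectory:
   step    t(s)  obj.x    obj.z    obj.vx   obj.vz 
     72  0.1538   +0.083  +0.067  +0.642  -0.182
    145  0.3098   +0.234  +0.024  +1.292  -0.366
    217  0.4637   +0.482  -0.046  +1.934  -0.547


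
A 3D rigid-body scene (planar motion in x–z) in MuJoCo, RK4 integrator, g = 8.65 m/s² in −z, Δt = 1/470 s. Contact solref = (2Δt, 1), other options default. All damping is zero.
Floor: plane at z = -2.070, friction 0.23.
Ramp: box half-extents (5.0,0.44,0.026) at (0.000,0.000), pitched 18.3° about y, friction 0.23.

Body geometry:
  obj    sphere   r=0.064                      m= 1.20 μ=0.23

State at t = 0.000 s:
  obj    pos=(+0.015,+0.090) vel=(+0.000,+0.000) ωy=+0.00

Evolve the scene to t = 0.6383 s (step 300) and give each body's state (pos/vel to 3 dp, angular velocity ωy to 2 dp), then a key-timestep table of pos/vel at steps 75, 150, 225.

State at t = 0.6383 s:
  obj    pos=(+0.390,-0.034) vel=(+1.176,-0.389) ωy=+19.35

Key-timestep trajectory:
   step    t(s)  obj.x    obj.z    obj.vx   obj.vz 
     75  0.1596   +0.038  +0.082  +0.294  -0.097
    150  0.3191   +0.109  +0.059  +0.588  -0.194
    225  0.4787   +0.226  +0.020  +0.882  -0.292


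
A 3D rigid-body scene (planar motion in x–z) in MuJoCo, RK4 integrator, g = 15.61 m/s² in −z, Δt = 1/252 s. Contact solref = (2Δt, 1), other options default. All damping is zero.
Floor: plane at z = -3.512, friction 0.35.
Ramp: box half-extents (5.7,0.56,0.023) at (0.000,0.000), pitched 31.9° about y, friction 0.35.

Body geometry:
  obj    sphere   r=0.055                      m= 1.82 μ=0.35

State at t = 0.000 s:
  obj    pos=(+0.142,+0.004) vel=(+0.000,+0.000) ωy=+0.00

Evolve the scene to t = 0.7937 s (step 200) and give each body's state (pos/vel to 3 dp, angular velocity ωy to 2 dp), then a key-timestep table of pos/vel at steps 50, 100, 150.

State at t = 0.7937 s:
  obj    pos=(+1.717,-0.977) vel=(+3.970,-2.471) ωy=+85.01

Key-timestep trajectory:
   step    t(s)  obj.x    obj.z    obj.vx   obj.vz 
     50  0.1984   +0.240  -0.058  +0.993  -0.618
    100  0.3968   +0.536  -0.242  +1.985  -1.236
    150  0.5952   +1.028  -0.548  +2.978  -1.853


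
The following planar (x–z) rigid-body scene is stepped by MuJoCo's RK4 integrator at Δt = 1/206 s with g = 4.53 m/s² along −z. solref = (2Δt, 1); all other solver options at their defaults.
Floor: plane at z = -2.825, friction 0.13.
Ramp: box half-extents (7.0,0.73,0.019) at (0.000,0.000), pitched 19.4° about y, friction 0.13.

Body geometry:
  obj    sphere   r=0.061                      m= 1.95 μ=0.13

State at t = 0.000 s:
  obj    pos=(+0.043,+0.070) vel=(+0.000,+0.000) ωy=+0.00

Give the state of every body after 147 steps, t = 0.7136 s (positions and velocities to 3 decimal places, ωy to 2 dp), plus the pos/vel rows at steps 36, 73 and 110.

State at t = 0.7136 s:
  obj    pos=(+0.301,-0.021) vel=(+0.723,-0.255) ωy=+12.57

Key-timestep trajectory:
   step    t(s)  obj.x    obj.z    obj.vx   obj.vz 
     36  0.1748   +0.058  +0.064  +0.177  -0.062
     73  0.3544   +0.107  +0.047  +0.359  -0.127
    110  0.5340   +0.188  +0.019  +0.541  -0.191


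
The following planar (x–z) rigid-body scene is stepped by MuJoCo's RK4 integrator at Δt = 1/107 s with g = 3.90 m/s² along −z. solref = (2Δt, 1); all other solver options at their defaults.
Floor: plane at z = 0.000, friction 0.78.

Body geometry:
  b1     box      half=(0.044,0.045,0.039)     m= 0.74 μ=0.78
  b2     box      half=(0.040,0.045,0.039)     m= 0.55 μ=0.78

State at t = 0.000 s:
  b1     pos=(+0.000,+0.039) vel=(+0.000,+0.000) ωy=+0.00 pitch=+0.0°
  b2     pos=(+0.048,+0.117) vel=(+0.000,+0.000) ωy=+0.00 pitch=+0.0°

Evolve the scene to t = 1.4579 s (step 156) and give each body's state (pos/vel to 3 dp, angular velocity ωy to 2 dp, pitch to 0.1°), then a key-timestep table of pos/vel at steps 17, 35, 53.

State at t = 1.4579 s:
  b1     pos=(+0.000,+0.039) vel=(+0.000,+0.000) ωy=+0.00 pitch=+0.0°
  b2     pos=(+0.094,+0.040) vel=(+0.000,+0.000) ωy=+0.00 pitch=+90.0°

Key-timestep trajectory:
   step    t(s)  b1.x    b1.z    b1.vx   b1.vz   b2.x    b2.z    b2.vx   b2.vz 
     17  0.1589   +0.000  +0.039  +0.000  +0.000   +0.051  +0.116  +0.047  -0.009
     35  0.3271   +0.000  +0.039  +0.000  +0.000   +0.067  +0.109  +0.153  -0.109
     53  0.4953   +0.000  +0.039  +0.000  +0.000   +0.096  +0.049  +0.173  -0.670


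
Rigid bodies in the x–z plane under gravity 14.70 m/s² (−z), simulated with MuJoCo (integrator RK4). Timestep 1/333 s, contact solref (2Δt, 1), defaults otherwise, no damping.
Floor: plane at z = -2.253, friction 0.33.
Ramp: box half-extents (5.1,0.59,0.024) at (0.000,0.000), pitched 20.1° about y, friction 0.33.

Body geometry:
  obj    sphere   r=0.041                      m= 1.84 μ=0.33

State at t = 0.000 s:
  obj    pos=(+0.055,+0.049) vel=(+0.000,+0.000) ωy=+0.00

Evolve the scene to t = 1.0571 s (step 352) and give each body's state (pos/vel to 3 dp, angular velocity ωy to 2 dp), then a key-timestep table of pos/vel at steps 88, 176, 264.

State at t = 1.0571 s:
  obj    pos=(+1.948,-0.644) vel=(+3.582,-1.311) ωy=+93.02

Key-timestep trajectory:
   step    t(s)  obj.x    obj.z    obj.vx   obj.vz 
     88  0.2643   +0.173  +0.006  +0.896  -0.328
    176  0.5285   +0.528  -0.124  +1.791  -0.655
    264  0.7928   +1.120  -0.341  +2.687  -0.983


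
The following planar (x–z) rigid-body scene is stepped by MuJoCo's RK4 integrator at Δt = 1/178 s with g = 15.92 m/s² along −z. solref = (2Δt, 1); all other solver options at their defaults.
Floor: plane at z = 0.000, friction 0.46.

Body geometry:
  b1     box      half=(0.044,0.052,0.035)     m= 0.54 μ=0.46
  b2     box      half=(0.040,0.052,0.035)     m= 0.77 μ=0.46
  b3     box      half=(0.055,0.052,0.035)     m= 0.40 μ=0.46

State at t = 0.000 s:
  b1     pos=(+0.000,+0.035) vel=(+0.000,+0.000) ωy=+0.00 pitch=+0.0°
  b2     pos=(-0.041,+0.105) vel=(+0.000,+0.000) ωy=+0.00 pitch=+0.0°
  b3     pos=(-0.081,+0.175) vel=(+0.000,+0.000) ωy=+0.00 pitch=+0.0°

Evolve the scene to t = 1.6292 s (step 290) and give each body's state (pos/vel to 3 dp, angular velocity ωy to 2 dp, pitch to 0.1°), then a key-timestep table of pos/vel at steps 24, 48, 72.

State at t = 1.6292 s:
  b1     pos=(+0.000,+0.035) vel=(+0.000,+0.000) ωy=+0.00 pitch=+0.0°
  b2     pos=(-0.089,+0.040) vel=(+0.000,+0.000) ωy=+0.00 pitch=-90.0°
  b3     pos=(-0.293,+0.035) vel=(+0.000,+0.000) ωy=+0.00 pitch=+180.0°

Key-timestep trajectory:
   step    t(s)  b1.x    b1.z    b1.vx   b1.vz   b2.x    b2.z    b2.vx   b2.vz   b3.x    b3.z    b3.vx   b3.vz 
     24  0.1348   +0.000  +0.035  +0.002  +0.000   -0.052  +0.104  -0.193  -0.039   -0.111  +0.158  -0.504  -0.376
     48  0.2697   +0.000  +0.035  +0.000  +0.000   -0.093  +0.036  +0.024  -0.324   -0.201  +0.054  -0.614  +0.219
     72  0.4045   +0.000  +0.035  +0.000  +0.000   -0.089  +0.040  +0.000  +0.000   -0.269  +0.054  -0.585  -0.382


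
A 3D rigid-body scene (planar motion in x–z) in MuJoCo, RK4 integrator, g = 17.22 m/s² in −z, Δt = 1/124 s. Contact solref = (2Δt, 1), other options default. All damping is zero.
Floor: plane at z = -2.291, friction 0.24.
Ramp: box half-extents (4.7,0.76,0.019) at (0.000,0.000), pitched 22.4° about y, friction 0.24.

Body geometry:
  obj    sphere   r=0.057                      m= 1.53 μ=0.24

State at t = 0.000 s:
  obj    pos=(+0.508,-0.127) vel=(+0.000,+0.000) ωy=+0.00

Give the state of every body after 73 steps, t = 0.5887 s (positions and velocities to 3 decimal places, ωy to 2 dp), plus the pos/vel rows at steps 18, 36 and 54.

State at t = 0.5887 s:
  obj    pos=(+1.259,-0.437) vel=(+2.551,-1.052) ωy=+48.39

Key-timestep trajectory:
   step    t(s)  obj.x    obj.z    obj.vx   obj.vz 
     18  0.1452   +0.554  -0.146  +0.629  -0.259
     36  0.2903   +0.691  -0.202  +1.258  -0.519
     54  0.4355   +0.919  -0.297  +1.887  -0.778


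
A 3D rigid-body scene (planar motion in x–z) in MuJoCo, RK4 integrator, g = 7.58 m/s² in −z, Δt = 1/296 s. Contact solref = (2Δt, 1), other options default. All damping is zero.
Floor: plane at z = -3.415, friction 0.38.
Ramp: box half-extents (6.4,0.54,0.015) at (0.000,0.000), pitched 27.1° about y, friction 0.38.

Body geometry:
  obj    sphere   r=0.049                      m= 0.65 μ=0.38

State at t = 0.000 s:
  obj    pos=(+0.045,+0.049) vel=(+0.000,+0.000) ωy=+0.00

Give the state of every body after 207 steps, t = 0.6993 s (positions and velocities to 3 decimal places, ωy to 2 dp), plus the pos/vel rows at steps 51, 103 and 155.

State at t = 0.6993 s:
  obj    pos=(+0.582,-0.226) vel=(+1.536,-0.786) ωy=+35.20

Key-timestep trajectory:
   step    t(s)  obj.x    obj.z    obj.vx   obj.vz 
     51  0.1723   +0.078  +0.032  +0.378  -0.194
    103  0.3480   +0.178  -0.019  +0.764  -0.391
    155  0.5236   +0.346  -0.105  +1.150  -0.588


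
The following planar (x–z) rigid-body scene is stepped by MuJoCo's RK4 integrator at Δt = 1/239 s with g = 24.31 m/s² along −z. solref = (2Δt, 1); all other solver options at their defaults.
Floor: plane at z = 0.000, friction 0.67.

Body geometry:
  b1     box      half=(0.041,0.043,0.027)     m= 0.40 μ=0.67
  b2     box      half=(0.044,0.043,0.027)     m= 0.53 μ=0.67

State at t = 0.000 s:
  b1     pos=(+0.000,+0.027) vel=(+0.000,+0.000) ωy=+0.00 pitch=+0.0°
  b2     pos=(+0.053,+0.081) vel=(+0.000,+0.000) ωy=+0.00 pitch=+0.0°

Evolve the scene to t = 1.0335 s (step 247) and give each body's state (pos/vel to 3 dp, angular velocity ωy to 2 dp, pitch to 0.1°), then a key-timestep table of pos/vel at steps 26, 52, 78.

State at t = 1.0335 s:
  b1     pos=(+0.000,+0.027) vel=(+0.000,+0.000) ωy=+0.00 pitch=+0.0°
  b2     pos=(+0.096,+0.044) vel=(+0.000,+0.000) ωy=+0.00 pitch=+90.0°

Key-timestep trajectory:
   step    t(s)  b1.x    b1.z    b1.vx   b1.vz   b2.x    b2.z    b2.vx   b2.vz 
     26  0.1088   +0.000  +0.027  +0.000  +0.000   +0.076  +0.048  +0.487  -0.241
     52  0.2176   +0.000  +0.027  +0.000  +0.000   +0.109  +0.050  -0.018  -0.005
     78  0.3264   +0.000  +0.027  +0.000  +0.000   +0.093  +0.046  +0.076  -0.032


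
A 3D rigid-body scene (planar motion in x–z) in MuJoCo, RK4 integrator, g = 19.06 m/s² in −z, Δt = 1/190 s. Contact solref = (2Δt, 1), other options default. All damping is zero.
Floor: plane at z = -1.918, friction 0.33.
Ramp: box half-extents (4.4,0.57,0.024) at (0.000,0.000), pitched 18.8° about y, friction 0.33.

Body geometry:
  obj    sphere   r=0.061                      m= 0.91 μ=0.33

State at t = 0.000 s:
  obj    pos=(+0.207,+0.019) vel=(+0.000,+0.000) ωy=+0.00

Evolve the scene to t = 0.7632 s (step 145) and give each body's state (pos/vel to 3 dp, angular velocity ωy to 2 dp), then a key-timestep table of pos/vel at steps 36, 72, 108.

State at t = 0.7632 s:
  obj    pos=(+1.417,-0.392) vel=(+3.170,-1.079) ωy=+54.88

Key-timestep trajectory:
   step    t(s)  obj.x    obj.z    obj.vx   obj.vz 
     36  0.1895   +0.282  -0.006  +0.787  -0.268
     72  0.3789   +0.505  -0.082  +1.574  -0.536
    108  0.5684   +0.878  -0.209  +2.361  -0.804


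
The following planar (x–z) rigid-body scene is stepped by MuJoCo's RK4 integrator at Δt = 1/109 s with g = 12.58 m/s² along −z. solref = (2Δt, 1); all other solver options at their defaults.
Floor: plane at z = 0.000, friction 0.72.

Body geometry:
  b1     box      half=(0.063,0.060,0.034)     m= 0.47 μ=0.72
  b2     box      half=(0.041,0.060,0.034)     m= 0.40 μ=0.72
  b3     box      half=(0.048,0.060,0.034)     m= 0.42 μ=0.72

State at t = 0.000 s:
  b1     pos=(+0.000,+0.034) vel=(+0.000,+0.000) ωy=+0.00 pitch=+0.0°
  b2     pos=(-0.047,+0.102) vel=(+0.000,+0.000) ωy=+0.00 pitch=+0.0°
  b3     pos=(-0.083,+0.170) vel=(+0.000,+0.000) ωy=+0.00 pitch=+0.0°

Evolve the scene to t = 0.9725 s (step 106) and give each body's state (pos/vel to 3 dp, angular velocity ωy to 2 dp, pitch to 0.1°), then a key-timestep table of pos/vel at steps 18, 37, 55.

State at t = 0.9725 s:
  b1     pos=(+0.000,+0.034) vel=(+0.000,+0.000) ωy=+0.00 pitch=+0.0°
  b2     pos=(-0.103,+0.041) vel=(+0.000,+0.000) ωy=+0.00 pitch=-90.0°
  b3     pos=(-0.196,+0.048) vel=(+0.000,+0.000) ωy=+0.00 pitch=-90.0°

Key-timestep trajectory:
   step    t(s)  b1.x    b1.z    b1.vx   b1.vz   b2.x    b2.z    b2.vx   b2.vz   b3.x    b3.z    b3.vx   b3.vz 
     18  0.1651   +0.000  +0.034  +0.001  +0.000   -0.051  +0.103  -0.053  +0.019   -0.094  +0.167  -0.149  -0.045
     37  0.3394   +0.000  +0.034  +0.001  +0.000   -0.079  +0.101  -0.327  -0.138   -0.155  +0.116  -0.530  -0.879
     55  0.5046   +0.000  +0.034  +0.000  +0.000   -0.104  +0.040  +0.036  +0.049   -0.199  +0.049  +0.135  -0.063


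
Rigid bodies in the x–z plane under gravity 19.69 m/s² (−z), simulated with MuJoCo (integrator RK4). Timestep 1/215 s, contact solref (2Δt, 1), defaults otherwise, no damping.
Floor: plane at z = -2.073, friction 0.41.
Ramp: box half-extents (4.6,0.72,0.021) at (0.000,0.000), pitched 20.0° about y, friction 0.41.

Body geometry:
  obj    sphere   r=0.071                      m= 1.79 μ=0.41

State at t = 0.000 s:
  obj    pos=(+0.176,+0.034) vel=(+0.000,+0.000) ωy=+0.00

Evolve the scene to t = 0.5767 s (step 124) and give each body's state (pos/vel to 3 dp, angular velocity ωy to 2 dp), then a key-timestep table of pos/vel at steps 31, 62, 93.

State at t = 0.5767 s:
  obj    pos=(+0.928,-0.240) vel=(+2.607,-0.949) ωy=+39.06

Key-timestep trajectory:
   step    t(s)  obj.x    obj.z    obj.vx   obj.vz 
     31  0.1442   +0.223  +0.017  +0.652  -0.237
     62  0.2884   +0.364  -0.035  +1.304  -0.474
     93  0.4326   +0.599  -0.120  +1.955  -0.712


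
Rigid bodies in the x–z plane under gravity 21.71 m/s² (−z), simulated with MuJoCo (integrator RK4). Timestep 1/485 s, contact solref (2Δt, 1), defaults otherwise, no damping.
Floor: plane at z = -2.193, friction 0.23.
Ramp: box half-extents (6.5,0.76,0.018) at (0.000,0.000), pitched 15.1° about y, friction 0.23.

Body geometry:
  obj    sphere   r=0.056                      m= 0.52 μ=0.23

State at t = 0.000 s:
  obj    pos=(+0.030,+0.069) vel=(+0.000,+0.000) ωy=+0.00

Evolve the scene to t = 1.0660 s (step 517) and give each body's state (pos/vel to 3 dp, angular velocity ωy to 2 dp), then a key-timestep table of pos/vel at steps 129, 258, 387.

State at t = 1.0660 s:
  obj    pos=(+2.246,-0.529) vel=(+4.158,-1.122) ωy=+76.89

Key-timestep trajectory:
   step    t(s)  obj.x    obj.z    obj.vx   obj.vz 
    129  0.2660   +0.168  +0.031  +1.037  -0.280
    258  0.5320   +0.582  -0.080  +2.075  -0.560
    387  0.7979   +1.272  -0.266  +3.112  -0.840


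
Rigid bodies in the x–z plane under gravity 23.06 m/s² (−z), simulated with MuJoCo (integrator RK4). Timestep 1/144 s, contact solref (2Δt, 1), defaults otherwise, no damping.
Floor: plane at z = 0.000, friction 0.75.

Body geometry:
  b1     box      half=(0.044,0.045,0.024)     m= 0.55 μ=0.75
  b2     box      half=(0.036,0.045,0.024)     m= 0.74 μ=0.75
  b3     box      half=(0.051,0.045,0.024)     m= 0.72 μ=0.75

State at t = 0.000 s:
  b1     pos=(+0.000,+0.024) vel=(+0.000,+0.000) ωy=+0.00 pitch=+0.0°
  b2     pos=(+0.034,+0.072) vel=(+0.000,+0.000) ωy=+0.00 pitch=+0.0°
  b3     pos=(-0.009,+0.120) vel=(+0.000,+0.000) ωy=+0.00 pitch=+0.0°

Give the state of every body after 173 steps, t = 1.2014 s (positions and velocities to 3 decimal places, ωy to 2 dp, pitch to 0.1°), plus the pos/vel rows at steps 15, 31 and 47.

State at t = 1.2014 s:
  b1     pos=(+0.000,+0.024) vel=(+0.000,+0.000) ωy=+0.00 pitch=+0.1°
  b2     pos=(+0.035,+0.072) vel=(+0.000,+0.000) ωy=+0.00 pitch=+0.2°
  b3     pos=(-0.124,+0.024) vel=(+0.000,+0.000) ωy=+0.00 pitch=+180.0°

Key-timestep trajectory:
   step    t(s)  b1.x    b1.z    b1.vx   b1.vz   b2.x    b2.z    b2.vx   b2.vz   b3.x    b3.z    b3.vx   b3.vz 
     15  0.1042   +0.000  +0.024  +0.001  +0.000   +0.034  +0.072  +0.001  +0.001   -0.023  +0.110  -0.264  -0.325
     31  0.2153   +0.000  +0.024  +0.001  +0.000   +0.034  +0.072  +0.001  +0.000   -0.065  +0.096  -0.556  -0.210
     47  0.3264   +0.000  +0.024  +0.000  +0.000   +0.034  +0.072  +0.000  +0.000   -0.126  +0.019  +0.060  +0.197


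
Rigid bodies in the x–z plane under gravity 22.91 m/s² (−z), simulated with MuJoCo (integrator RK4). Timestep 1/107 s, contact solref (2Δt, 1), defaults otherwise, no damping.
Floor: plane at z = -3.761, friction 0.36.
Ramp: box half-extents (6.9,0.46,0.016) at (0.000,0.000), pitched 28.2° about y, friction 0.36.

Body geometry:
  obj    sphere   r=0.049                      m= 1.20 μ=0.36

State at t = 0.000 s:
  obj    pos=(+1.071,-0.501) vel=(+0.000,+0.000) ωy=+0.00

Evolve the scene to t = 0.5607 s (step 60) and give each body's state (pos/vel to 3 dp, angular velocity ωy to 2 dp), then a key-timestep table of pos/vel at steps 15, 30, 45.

State at t = 0.5607 s:
  obj    pos=(+2.143,-1.075) vel=(+3.821,-2.049) ωy=+88.46

Key-timestep trajectory:
   step    t(s)  obj.x    obj.z    obj.vx   obj.vz 
     15  0.1402   +1.138  -0.537  +0.956  -0.512
     30  0.2804   +1.339  -0.644  +1.911  -1.025
     45  0.4206   +1.674  -0.824  +2.866  -1.537


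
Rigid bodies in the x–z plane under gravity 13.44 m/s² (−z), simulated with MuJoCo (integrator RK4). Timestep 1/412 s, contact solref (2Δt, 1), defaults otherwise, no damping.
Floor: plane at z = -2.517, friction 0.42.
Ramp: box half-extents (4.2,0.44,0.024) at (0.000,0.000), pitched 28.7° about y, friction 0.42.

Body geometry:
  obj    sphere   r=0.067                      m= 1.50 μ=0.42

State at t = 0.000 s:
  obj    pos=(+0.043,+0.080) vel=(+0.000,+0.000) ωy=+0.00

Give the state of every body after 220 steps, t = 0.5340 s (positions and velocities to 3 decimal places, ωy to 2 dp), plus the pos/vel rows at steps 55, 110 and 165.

State at t = 0.5340 s:
  obj    pos=(+0.620,-0.236) vel=(+2.159,-1.182) ωy=+36.74

Key-timestep trajectory:
   step    t(s)  obj.x    obj.z    obj.vx   obj.vz 
     55  0.1335   +0.079  +0.060  +0.540  -0.296
    110  0.2670   +0.187  +0.001  +1.080  -0.591
    165  0.4005   +0.367  -0.097  +1.620  -0.887


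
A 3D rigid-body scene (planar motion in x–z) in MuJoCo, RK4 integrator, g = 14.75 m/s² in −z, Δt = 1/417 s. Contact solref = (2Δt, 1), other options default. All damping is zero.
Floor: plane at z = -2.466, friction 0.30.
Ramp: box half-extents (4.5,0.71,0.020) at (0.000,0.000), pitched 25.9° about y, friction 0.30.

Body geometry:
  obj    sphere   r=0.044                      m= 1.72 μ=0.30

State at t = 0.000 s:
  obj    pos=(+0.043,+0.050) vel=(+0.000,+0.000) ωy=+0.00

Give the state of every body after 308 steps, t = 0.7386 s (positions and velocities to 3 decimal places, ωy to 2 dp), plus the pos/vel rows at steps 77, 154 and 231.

State at t = 0.7386 s:
  obj    pos=(+1.172,-0.498) vel=(+3.058,-1.485) ωy=+77.24

Key-timestep trajectory:
   step    t(s)  obj.x    obj.z    obj.vx   obj.vz 
     77  0.1847   +0.114  +0.016  +0.765  -0.371
    154  0.3693   +0.325  -0.087  +1.529  -0.742
    231  0.5540   +0.678  -0.258  +2.293  -1.114


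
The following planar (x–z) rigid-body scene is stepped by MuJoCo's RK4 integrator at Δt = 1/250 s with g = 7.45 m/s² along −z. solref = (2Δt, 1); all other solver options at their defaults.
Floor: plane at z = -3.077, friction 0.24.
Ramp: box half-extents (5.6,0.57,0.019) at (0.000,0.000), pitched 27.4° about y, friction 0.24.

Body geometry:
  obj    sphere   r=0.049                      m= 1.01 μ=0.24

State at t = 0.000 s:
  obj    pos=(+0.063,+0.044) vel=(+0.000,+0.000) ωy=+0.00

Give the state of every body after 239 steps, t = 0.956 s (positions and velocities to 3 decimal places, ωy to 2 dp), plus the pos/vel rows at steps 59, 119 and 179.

State at t = 0.956 s:
  obj    pos=(+1.057,-0.471) vel=(+2.079,-1.077) ωy=+47.77

Key-timestep trajectory:
   step    t(s)  obj.x    obj.z    obj.vx   obj.vz 
     59  0.2360   +0.124  +0.013  +0.513  -0.266
    119  0.4760   +0.309  -0.084  +1.035  -0.537
    179  0.7160   +0.620  -0.245  +1.557  -0.807


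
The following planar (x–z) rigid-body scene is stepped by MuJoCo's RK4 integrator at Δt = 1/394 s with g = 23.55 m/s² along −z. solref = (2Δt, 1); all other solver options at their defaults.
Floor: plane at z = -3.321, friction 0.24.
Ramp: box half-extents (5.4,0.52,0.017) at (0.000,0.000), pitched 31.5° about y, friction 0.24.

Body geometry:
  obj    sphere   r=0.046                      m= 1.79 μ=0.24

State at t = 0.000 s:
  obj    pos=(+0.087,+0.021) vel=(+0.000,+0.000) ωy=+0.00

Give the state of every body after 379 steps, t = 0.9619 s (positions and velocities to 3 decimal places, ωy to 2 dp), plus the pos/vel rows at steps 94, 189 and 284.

State at t = 0.9619 s:
  obj    pos=(+3.554,-2.104) vel=(+7.209,-4.418) ωy=+183.77

Key-timestep trajectory:
   step    t(s)  obj.x    obj.z    obj.vx   obj.vz 
     94  0.2386   +0.300  -0.110  +1.788  -1.096
    189  0.4797   +0.949  -0.508  +3.595  -2.203
    284  0.7208   +2.034  -1.173  +5.402  -3.310


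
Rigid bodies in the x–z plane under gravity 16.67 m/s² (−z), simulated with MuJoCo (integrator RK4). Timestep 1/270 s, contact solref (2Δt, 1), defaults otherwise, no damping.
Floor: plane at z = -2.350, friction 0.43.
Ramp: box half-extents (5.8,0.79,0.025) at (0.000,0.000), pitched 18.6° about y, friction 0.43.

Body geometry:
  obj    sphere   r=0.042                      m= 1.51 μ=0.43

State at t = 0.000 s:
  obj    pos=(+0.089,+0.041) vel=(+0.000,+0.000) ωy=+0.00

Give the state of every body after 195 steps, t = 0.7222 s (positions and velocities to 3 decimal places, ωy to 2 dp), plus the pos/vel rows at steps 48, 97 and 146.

State at t = 0.7222 s:
  obj    pos=(+1.028,-0.275) vel=(+2.600,-0.875) ωy=+65.30

Key-timestep trajectory:
   step    t(s)  obj.x    obj.z    obj.vx   obj.vz 
     48  0.1778   +0.146  +0.022  +0.640  -0.215
     97  0.3593   +0.321  -0.037  +1.293  -0.435
    146  0.5407   +0.615  -0.136  +1.946  -0.655


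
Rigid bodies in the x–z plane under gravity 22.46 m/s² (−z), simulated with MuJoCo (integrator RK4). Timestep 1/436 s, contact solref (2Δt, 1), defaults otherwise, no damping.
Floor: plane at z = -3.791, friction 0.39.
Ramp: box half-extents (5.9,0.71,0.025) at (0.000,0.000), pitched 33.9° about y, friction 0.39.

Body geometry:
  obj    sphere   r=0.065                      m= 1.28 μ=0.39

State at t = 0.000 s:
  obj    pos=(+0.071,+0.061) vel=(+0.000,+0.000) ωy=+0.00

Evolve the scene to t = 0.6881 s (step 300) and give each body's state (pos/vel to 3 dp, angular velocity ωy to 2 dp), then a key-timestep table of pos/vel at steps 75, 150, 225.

State at t = 0.6881 s:
  obj    pos=(+1.829,-1.121) vel=(+5.110,-3.434) ωy=+94.71

Key-timestep trajectory:
   step    t(s)  obj.x    obj.z    obj.vx   obj.vz 
     75  0.1720   +0.181  -0.013  +1.278  -0.859
    150  0.3440   +0.511  -0.235  +2.555  -1.717
    225  0.5161   +1.060  -0.604  +3.833  -2.576


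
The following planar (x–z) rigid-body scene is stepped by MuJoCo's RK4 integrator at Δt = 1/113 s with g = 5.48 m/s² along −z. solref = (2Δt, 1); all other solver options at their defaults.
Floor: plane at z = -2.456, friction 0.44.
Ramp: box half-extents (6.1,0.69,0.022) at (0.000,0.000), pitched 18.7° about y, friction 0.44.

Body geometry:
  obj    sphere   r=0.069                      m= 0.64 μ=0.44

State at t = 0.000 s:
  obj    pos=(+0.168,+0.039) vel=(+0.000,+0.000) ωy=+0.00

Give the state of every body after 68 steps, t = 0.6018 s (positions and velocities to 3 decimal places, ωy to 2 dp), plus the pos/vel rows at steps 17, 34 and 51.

State at t = 0.6018 s:
  obj    pos=(+0.383,-0.034) vel=(+0.715,-0.242) ωy=+10.94

Key-timestep trajectory:
   step    t(s)  obj.x    obj.z    obj.vx   obj.vz 
     17  0.1504   +0.182  +0.035  +0.179  -0.061
     34  0.3009   +0.222  +0.021  +0.358  -0.121
     51  0.4513   +0.289  -0.002  +0.537  -0.182


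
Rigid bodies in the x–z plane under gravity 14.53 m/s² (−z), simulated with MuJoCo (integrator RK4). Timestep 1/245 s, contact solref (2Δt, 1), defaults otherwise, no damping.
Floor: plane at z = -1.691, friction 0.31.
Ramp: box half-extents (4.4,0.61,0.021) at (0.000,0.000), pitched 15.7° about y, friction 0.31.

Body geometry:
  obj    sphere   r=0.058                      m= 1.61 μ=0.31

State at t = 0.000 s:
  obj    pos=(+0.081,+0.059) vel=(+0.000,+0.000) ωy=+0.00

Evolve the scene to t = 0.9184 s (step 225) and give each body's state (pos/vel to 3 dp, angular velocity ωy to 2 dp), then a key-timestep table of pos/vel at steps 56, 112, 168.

State at t = 0.9184 s:
  obj    pos=(+1.221,-0.261) vel=(+2.483,-0.698) ωy=+44.46

Key-timestep trajectory:
   step    t(s)  obj.x    obj.z    obj.vx   obj.vz 
     56  0.2286   +0.152  +0.039  +0.618  -0.174
    112  0.4571   +0.364  -0.020  +1.236  -0.347
    168  0.6857   +0.717  -0.119  +1.854  -0.521
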